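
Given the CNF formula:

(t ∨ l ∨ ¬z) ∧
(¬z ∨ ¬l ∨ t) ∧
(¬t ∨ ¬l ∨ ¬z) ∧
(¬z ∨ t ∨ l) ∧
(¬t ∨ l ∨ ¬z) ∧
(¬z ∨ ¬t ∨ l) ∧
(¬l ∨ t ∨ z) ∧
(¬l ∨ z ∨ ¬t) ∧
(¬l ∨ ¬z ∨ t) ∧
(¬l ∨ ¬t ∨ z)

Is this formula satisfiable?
Yes

Yes, the formula is satisfiable.

One satisfying assignment is: l=False, z=False, t=False

Verification: With this assignment, all 10 clauses evaluate to true.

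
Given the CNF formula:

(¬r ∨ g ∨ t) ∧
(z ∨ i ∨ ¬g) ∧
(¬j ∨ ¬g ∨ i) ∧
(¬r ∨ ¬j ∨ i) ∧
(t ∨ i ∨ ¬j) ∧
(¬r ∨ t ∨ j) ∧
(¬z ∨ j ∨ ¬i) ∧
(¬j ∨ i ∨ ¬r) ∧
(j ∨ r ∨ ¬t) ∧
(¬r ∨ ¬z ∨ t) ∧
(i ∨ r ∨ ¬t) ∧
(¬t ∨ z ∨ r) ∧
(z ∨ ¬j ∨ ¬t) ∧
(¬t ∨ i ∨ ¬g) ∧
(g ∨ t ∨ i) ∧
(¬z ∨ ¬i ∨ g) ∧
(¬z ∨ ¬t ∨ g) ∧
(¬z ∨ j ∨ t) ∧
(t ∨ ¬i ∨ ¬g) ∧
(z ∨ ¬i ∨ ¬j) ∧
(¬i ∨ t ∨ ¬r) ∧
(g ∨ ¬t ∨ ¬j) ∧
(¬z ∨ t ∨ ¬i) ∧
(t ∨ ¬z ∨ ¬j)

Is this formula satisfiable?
Yes

Yes, the formula is satisfiable.

One satisfying assignment is: i=False, t=True, g=False, z=False, r=True, j=False

Verification: With this assignment, all 24 clauses evaluate to true.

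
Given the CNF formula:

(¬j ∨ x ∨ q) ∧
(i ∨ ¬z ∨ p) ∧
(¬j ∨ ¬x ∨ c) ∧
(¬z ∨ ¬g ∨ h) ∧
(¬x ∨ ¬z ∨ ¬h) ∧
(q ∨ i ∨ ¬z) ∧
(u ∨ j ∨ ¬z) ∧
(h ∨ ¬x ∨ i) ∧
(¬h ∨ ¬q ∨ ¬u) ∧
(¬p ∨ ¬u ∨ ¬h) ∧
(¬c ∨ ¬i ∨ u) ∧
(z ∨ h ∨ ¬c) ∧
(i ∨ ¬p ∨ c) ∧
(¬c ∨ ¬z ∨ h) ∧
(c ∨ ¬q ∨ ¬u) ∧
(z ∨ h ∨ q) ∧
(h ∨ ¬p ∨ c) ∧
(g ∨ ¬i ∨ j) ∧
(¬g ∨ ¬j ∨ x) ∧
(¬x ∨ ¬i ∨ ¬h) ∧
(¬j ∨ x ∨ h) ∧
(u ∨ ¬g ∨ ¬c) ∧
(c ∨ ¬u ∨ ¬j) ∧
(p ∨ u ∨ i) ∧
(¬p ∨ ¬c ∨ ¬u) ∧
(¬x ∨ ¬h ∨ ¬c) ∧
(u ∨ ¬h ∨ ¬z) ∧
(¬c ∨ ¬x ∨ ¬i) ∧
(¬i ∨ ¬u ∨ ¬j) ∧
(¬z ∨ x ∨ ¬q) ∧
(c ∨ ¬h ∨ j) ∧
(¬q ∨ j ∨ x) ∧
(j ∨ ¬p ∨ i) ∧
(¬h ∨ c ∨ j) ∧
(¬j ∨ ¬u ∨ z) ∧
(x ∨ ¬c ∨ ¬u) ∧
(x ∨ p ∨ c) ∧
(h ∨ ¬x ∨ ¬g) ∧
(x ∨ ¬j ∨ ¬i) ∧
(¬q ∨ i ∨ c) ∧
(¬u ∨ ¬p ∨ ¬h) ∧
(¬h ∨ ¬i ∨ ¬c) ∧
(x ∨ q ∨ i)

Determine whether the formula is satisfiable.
Yes

Yes, the formula is satisfiable.

One satisfying assignment is: u=False, i=False, x=False, h=True, q=True, c=True, j=True, p=True, g=False, z=False

Verification: With this assignment, all 43 clauses evaluate to true.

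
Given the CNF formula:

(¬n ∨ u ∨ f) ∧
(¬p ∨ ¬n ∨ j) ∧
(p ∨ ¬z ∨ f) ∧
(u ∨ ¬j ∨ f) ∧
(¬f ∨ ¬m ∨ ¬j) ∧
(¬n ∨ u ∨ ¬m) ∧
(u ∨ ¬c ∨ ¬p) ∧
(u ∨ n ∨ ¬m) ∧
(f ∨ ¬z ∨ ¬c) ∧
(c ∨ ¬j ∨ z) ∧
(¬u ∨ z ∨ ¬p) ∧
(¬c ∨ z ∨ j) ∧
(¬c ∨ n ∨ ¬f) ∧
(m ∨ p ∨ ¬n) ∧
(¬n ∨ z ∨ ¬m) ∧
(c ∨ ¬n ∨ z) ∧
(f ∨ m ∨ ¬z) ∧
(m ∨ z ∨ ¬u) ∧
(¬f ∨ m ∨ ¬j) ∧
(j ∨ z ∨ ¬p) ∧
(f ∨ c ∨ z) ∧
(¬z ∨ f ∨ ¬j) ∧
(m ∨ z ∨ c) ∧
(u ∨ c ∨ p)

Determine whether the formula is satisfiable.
Yes

Yes, the formula is satisfiable.

One satisfying assignment is: z=False, m=True, c=False, f=True, j=False, p=False, n=False, u=True

Verification: With this assignment, all 24 clauses evaluate to true.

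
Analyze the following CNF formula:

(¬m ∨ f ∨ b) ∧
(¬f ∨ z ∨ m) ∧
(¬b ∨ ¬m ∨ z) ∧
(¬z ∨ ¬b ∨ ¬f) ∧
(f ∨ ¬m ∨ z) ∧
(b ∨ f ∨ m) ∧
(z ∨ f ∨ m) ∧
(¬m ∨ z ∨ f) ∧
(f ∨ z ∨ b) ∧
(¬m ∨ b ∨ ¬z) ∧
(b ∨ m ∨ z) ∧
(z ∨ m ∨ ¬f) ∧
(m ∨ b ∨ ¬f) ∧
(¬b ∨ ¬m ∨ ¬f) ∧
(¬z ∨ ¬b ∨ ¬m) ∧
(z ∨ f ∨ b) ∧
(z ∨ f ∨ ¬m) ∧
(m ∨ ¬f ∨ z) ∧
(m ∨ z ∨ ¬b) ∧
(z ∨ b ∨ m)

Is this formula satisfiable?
Yes

Yes, the formula is satisfiable.

One satisfying assignment is: z=False, m=True, b=False, f=True

Verification: With this assignment, all 20 clauses evaluate to true.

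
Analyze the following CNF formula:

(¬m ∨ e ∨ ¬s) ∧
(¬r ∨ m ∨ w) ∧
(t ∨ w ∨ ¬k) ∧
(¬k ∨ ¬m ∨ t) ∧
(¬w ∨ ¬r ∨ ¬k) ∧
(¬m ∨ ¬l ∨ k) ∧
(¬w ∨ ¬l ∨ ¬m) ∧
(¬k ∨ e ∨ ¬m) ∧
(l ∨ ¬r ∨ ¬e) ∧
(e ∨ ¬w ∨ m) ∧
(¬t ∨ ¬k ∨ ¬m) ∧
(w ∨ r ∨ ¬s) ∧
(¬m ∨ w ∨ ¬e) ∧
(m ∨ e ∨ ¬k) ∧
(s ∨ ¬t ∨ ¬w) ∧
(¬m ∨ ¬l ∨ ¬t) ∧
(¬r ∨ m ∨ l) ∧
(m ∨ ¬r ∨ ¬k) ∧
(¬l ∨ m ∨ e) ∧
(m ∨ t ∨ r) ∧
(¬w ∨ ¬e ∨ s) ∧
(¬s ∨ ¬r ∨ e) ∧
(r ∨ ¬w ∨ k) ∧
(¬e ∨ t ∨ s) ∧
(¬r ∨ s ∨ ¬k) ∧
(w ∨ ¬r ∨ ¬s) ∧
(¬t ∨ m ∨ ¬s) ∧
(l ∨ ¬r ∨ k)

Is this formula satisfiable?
Yes

Yes, the formula is satisfiable.

One satisfying assignment is: r=False, l=False, m=True, t=False, e=False, k=False, s=False, w=False

Verification: With this assignment, all 28 clauses evaluate to true.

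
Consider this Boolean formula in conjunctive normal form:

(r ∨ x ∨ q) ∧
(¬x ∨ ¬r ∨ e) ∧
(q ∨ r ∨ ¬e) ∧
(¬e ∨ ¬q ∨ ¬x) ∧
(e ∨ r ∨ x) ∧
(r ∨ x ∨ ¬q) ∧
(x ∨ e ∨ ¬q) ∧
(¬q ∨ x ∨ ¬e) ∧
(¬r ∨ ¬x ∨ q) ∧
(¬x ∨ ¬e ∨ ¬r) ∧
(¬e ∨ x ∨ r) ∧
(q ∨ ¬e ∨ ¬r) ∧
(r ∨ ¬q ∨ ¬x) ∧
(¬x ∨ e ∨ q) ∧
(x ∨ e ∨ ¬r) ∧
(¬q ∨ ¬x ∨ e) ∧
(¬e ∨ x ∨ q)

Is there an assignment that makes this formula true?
No

No, the formula is not satisfiable.

No assignment of truth values to the variables can make all 17 clauses true simultaneously.

The formula is UNSAT (unsatisfiable).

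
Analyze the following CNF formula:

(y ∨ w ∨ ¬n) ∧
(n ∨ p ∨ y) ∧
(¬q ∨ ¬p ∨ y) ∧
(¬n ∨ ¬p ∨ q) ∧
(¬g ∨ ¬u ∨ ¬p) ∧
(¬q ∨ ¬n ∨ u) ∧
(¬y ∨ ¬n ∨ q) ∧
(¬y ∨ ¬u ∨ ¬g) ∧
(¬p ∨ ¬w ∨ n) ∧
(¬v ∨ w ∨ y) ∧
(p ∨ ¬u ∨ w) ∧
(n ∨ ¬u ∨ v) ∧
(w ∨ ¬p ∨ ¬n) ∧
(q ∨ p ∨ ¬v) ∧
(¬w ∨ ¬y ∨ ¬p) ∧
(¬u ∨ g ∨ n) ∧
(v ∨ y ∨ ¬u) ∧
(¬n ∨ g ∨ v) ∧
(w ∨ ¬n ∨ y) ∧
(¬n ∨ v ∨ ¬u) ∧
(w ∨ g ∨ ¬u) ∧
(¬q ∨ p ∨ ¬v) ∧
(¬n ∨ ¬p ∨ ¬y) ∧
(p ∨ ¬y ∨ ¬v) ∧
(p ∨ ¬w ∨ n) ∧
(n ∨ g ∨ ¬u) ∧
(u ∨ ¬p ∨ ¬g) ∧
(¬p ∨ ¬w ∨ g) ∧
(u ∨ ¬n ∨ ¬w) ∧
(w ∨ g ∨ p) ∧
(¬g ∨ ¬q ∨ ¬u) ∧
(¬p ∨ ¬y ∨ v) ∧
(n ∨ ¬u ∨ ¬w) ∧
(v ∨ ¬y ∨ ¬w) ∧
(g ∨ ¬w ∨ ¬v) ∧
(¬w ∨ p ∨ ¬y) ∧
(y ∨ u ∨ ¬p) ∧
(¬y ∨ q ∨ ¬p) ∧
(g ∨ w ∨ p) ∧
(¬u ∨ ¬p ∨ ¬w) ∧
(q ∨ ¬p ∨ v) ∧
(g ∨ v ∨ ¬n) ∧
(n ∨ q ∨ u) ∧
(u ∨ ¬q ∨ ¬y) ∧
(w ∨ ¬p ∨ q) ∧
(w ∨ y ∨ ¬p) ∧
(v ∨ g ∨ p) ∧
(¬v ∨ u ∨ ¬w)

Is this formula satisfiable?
No

No, the formula is not satisfiable.

No assignment of truth values to the variables can make all 48 clauses true simultaneously.

The formula is UNSAT (unsatisfiable).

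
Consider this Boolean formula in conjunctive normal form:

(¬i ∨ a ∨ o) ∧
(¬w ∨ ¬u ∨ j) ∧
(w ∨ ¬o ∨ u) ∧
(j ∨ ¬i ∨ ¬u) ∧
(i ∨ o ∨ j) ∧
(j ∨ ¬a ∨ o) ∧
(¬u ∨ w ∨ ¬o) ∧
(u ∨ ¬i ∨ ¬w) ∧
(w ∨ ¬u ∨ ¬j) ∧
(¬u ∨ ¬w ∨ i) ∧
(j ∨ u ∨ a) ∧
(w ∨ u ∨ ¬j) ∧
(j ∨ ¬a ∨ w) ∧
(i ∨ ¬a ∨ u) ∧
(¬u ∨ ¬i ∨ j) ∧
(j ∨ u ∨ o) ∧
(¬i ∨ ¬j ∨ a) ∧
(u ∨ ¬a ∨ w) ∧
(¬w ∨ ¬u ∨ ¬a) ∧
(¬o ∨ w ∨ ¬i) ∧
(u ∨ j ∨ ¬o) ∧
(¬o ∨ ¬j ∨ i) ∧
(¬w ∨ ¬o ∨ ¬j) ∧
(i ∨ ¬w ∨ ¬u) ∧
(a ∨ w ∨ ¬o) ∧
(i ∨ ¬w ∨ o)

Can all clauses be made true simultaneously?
No

No, the formula is not satisfiable.

No assignment of truth values to the variables can make all 26 clauses true simultaneously.

The formula is UNSAT (unsatisfiable).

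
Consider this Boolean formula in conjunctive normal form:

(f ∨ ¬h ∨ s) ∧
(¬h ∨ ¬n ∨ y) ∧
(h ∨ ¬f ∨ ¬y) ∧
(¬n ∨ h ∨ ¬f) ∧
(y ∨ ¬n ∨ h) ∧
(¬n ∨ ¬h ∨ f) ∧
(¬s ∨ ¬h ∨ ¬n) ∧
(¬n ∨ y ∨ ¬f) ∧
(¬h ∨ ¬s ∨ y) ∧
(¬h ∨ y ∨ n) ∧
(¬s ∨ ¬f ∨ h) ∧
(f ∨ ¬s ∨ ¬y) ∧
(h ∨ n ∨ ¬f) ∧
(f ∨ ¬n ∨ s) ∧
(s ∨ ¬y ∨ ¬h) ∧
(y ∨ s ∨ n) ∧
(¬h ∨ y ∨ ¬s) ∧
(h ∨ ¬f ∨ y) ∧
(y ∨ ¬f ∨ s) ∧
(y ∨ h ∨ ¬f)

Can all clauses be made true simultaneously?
Yes

Yes, the formula is satisfiable.

One satisfying assignment is: n=False, y=True, f=False, h=False, s=False

Verification: With this assignment, all 20 clauses evaluate to true.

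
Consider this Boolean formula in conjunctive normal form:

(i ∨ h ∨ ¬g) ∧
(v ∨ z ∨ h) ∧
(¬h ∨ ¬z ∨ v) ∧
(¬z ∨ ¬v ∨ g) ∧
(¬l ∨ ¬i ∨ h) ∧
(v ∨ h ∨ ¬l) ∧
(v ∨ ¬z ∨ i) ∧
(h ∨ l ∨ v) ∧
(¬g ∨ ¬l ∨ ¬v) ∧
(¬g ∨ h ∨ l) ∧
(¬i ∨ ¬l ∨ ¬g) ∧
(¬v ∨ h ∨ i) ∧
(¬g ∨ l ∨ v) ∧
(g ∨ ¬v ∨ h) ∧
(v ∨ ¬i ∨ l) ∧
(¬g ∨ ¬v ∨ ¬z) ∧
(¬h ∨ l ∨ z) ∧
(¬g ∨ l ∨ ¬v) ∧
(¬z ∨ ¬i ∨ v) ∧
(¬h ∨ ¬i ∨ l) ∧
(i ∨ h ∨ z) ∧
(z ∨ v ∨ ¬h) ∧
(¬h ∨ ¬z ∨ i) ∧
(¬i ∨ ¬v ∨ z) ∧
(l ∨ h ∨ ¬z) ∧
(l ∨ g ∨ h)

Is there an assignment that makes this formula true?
Yes

Yes, the formula is satisfiable.

One satisfying assignment is: g=False, z=False, v=True, h=True, l=True, i=False

Verification: With this assignment, all 26 clauses evaluate to true.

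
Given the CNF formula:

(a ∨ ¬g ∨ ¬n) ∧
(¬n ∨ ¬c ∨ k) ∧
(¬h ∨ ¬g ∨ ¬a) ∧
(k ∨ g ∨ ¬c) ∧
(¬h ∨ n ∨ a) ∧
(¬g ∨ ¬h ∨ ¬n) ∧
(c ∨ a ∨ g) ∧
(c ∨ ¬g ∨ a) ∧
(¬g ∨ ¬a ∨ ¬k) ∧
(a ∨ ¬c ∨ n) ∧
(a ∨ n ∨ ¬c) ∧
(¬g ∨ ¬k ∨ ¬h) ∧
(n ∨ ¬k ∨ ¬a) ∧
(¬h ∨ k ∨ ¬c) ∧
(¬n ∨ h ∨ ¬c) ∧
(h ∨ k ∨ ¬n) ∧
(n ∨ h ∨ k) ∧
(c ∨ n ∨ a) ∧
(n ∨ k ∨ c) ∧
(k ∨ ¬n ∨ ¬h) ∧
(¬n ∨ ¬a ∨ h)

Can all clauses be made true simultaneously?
Yes

Yes, the formula is satisfiable.

One satisfying assignment is: k=True, n=True, g=False, c=False, a=True, h=True

Verification: With this assignment, all 21 clauses evaluate to true.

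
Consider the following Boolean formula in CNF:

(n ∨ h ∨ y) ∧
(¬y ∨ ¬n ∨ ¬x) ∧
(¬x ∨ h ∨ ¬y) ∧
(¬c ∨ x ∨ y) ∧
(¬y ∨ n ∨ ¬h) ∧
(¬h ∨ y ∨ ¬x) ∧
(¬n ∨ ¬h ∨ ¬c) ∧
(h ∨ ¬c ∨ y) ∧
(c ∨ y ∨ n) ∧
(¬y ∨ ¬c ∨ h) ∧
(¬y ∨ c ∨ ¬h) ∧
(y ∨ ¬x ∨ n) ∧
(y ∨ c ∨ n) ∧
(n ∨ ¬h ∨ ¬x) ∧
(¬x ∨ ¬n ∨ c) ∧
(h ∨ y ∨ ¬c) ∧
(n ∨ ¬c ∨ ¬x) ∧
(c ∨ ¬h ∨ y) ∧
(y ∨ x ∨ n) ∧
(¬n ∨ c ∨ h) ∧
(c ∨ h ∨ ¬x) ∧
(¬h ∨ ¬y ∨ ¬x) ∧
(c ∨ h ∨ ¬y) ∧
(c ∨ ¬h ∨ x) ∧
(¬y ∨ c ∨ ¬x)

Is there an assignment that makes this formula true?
No

No, the formula is not satisfiable.

No assignment of truth values to the variables can make all 25 clauses true simultaneously.

The formula is UNSAT (unsatisfiable).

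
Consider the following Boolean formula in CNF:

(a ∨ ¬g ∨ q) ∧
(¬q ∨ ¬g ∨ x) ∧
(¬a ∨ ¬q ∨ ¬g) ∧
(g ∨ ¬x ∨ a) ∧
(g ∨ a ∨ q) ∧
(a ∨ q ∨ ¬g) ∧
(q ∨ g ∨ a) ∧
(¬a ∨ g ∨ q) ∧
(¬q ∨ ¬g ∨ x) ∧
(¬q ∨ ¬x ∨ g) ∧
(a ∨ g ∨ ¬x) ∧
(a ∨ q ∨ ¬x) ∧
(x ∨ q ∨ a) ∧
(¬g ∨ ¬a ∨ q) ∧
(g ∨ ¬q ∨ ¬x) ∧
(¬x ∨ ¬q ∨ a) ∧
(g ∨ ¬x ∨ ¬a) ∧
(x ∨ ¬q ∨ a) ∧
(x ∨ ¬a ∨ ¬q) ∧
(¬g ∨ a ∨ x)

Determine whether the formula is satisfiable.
No

No, the formula is not satisfiable.

No assignment of truth values to the variables can make all 20 clauses true simultaneously.

The formula is UNSAT (unsatisfiable).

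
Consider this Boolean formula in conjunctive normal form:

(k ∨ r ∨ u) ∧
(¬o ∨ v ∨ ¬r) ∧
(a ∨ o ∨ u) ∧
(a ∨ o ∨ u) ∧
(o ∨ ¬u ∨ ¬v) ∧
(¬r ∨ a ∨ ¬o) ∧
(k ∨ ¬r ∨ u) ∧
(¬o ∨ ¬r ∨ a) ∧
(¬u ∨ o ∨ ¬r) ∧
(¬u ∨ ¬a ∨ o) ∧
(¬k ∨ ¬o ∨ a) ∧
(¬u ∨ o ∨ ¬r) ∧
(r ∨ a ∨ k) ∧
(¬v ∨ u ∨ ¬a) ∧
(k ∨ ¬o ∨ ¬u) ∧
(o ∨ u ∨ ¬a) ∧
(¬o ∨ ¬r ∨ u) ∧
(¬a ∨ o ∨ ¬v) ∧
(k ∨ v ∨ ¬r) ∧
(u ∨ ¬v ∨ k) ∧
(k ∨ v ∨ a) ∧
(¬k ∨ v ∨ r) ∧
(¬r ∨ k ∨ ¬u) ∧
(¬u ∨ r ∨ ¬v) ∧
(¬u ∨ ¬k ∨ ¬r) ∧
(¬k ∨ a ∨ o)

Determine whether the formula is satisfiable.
No

No, the formula is not satisfiable.

No assignment of truth values to the variables can make all 26 clauses true simultaneously.

The formula is UNSAT (unsatisfiable).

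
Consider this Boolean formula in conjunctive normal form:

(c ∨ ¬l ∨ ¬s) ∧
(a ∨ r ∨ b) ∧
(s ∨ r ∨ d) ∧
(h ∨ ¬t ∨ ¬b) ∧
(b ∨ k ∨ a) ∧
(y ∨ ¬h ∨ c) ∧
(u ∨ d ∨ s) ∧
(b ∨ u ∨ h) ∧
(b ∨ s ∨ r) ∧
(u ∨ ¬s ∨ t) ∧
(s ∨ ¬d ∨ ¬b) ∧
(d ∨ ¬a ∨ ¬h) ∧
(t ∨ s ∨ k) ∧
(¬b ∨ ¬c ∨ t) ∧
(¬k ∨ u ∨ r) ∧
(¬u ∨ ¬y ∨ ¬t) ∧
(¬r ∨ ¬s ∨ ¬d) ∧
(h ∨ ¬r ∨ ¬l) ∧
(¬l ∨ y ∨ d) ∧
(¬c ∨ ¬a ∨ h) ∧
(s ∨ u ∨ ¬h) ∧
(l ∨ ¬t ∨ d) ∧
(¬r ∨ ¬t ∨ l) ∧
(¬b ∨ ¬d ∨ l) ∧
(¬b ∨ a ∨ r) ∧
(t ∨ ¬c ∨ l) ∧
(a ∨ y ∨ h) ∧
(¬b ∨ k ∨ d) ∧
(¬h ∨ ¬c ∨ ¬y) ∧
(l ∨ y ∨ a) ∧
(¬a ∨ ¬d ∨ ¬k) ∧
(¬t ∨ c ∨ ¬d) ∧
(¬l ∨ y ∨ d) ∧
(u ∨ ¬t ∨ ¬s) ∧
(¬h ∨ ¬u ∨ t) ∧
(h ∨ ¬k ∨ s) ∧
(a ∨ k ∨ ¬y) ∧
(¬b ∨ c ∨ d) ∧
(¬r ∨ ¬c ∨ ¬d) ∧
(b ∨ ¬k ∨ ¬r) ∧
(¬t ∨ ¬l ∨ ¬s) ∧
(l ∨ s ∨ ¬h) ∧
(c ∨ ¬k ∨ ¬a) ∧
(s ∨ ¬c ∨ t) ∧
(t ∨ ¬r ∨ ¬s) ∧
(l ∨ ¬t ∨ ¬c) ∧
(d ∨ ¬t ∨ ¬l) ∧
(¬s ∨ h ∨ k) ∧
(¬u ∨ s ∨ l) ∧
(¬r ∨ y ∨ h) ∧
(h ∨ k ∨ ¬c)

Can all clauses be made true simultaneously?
No

No, the formula is not satisfiable.

No assignment of truth values to the variables can make all 51 clauses true simultaneously.

The formula is UNSAT (unsatisfiable).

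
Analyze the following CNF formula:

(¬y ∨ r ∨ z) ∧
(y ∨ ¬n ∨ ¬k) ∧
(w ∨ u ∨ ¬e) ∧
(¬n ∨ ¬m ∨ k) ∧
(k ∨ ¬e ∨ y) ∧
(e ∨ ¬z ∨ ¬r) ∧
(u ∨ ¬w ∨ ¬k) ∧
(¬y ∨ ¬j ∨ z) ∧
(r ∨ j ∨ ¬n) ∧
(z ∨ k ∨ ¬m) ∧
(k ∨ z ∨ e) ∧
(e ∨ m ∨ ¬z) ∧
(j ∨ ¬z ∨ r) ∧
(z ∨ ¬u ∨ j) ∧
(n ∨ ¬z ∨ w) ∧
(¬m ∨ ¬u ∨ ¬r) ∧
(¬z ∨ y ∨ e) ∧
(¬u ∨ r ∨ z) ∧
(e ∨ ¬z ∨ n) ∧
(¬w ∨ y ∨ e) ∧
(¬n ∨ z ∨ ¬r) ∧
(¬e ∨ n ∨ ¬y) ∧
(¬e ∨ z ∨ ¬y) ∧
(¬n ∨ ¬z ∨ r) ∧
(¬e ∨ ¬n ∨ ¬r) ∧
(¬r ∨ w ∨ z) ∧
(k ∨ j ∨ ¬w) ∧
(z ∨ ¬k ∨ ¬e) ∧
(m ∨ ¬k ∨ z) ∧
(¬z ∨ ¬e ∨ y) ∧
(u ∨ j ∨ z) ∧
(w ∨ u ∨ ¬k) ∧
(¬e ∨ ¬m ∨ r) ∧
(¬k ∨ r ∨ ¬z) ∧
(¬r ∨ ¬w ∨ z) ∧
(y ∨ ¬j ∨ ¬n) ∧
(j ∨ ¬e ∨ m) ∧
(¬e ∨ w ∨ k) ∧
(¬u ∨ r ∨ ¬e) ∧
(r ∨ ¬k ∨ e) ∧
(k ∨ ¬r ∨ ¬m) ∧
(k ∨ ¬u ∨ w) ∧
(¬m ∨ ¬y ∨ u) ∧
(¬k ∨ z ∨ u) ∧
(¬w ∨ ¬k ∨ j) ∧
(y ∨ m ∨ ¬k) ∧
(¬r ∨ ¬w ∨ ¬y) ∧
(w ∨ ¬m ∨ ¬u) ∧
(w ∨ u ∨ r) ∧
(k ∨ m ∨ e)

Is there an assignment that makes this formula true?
No

No, the formula is not satisfiable.

No assignment of truth values to the variables can make all 50 clauses true simultaneously.

The formula is UNSAT (unsatisfiable).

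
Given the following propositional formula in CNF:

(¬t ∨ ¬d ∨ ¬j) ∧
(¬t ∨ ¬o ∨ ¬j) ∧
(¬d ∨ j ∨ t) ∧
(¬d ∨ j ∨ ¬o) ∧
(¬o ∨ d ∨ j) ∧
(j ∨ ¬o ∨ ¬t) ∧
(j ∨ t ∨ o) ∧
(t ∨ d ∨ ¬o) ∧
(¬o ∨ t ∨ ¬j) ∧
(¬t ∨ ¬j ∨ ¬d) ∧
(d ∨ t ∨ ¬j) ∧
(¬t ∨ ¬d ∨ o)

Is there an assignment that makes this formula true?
Yes

Yes, the formula is satisfiable.

One satisfying assignment is: j=False, o=False, t=True, d=False

Verification: With this assignment, all 12 clauses evaluate to true.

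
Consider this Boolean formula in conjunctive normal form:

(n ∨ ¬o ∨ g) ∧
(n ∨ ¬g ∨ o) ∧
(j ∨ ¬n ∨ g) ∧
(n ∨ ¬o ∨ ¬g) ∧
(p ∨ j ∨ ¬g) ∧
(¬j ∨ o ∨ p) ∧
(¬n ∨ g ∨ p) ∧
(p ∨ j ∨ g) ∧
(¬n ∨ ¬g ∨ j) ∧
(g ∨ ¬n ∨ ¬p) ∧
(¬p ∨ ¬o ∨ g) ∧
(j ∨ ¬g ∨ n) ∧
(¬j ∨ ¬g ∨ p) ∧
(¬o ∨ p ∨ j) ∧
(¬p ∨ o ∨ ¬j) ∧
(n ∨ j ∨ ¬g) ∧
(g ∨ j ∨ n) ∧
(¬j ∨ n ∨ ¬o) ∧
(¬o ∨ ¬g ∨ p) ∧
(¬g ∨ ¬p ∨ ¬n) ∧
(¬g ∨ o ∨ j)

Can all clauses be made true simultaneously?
No

No, the formula is not satisfiable.

No assignment of truth values to the variables can make all 21 clauses true simultaneously.

The formula is UNSAT (unsatisfiable).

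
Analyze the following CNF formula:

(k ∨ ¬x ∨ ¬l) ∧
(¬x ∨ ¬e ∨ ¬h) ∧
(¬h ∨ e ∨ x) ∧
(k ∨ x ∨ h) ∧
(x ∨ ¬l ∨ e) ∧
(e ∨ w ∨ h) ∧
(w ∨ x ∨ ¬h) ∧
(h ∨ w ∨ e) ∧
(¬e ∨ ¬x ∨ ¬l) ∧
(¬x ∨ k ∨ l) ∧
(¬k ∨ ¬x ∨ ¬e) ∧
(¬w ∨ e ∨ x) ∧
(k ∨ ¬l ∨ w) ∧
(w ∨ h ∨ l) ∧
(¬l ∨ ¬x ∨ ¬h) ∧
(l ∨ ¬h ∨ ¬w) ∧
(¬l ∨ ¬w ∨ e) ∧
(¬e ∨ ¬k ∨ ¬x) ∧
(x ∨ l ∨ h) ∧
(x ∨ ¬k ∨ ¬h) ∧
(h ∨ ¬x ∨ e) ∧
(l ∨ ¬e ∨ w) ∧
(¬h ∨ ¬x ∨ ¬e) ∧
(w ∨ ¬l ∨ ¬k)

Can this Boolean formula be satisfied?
Yes

Yes, the formula is satisfiable.

One satisfying assignment is: k=True, l=False, e=False, h=True, w=False, x=True

Verification: With this assignment, all 24 clauses evaluate to true.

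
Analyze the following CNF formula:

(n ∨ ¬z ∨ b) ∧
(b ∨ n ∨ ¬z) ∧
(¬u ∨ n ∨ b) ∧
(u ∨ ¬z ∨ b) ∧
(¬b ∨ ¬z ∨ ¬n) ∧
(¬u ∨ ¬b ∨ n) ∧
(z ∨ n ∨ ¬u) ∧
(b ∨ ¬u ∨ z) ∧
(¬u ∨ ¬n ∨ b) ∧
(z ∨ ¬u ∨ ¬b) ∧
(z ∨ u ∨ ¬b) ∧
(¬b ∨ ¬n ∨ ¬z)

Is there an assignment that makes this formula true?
Yes

Yes, the formula is satisfiable.

One satisfying assignment is: z=False, u=False, n=False, b=False

Verification: With this assignment, all 12 clauses evaluate to true.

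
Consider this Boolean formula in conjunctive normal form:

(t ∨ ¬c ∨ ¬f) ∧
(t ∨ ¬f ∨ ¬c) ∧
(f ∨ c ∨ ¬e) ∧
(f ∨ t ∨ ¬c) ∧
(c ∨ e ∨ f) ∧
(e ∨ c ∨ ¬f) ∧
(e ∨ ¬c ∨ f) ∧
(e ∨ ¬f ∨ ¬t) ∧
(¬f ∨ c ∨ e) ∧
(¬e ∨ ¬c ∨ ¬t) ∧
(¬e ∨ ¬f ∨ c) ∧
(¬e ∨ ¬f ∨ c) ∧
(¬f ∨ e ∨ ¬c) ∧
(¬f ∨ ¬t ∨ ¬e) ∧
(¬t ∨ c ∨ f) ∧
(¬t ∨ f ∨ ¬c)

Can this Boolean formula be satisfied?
No

No, the formula is not satisfiable.

No assignment of truth values to the variables can make all 16 clauses true simultaneously.

The formula is UNSAT (unsatisfiable).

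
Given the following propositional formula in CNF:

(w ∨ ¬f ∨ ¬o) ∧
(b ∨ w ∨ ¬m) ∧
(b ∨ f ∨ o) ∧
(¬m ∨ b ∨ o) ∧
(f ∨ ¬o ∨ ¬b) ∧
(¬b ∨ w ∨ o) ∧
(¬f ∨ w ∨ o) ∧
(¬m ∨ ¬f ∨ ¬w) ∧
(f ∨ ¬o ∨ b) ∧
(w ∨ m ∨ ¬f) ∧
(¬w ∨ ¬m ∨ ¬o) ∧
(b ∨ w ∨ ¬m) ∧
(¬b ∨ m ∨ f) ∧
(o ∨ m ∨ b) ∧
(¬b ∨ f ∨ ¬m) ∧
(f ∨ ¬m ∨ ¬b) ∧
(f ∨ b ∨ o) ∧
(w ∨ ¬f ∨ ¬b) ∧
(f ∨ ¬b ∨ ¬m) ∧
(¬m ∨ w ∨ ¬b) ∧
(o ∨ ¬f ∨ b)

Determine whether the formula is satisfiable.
Yes

Yes, the formula is satisfiable.

One satisfying assignment is: o=False, f=True, m=False, w=True, b=True

Verification: With this assignment, all 21 clauses evaluate to true.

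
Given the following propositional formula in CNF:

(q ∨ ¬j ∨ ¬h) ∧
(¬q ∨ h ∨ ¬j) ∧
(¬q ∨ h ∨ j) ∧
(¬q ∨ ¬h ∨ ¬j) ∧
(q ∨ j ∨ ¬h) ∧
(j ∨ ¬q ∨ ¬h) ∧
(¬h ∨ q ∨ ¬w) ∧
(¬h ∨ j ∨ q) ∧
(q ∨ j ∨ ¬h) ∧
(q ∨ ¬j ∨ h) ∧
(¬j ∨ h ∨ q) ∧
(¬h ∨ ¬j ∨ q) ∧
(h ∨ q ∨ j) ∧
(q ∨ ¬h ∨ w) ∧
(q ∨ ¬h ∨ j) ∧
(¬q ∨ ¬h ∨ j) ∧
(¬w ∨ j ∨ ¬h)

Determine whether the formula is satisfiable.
No

No, the formula is not satisfiable.

No assignment of truth values to the variables can make all 17 clauses true simultaneously.

The formula is UNSAT (unsatisfiable).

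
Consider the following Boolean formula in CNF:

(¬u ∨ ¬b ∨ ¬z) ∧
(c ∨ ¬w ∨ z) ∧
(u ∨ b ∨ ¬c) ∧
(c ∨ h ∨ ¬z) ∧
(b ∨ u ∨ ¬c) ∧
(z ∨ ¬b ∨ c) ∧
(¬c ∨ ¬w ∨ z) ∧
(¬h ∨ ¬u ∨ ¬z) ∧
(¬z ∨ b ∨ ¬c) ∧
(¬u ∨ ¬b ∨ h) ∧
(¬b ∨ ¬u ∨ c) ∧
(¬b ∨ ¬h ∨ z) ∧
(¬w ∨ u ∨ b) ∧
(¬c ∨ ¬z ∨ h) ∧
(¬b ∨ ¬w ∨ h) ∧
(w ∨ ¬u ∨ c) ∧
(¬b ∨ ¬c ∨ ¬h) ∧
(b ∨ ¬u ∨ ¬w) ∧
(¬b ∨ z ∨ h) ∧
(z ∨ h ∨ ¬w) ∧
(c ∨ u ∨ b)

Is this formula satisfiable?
Yes

Yes, the formula is satisfiable.

One satisfying assignment is: w=False, z=False, u=True, h=False, c=True, b=False

Verification: With this assignment, all 21 clauses evaluate to true.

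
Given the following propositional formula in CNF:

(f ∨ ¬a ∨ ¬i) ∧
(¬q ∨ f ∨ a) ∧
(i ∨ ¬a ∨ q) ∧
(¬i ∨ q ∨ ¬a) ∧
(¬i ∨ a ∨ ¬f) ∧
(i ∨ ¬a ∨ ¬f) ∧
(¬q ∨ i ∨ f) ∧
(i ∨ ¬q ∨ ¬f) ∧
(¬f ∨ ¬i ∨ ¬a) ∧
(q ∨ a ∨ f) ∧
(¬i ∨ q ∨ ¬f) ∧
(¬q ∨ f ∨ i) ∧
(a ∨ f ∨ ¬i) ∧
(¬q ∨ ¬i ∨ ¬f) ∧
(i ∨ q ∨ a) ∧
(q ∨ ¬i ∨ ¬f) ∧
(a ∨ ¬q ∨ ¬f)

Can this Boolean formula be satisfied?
No

No, the formula is not satisfiable.

No assignment of truth values to the variables can make all 17 clauses true simultaneously.

The formula is UNSAT (unsatisfiable).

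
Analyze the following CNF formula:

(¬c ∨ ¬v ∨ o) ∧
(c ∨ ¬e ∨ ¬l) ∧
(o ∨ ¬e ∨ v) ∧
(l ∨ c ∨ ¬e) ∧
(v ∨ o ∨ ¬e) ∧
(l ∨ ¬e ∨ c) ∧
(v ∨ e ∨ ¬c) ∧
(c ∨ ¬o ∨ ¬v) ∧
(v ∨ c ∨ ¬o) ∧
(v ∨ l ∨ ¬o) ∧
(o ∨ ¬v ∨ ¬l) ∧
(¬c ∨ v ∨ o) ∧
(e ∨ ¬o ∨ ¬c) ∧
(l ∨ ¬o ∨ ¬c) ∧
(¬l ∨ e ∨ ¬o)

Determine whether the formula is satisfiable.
Yes

Yes, the formula is satisfiable.

One satisfying assignment is: o=False, v=False, l=False, e=False, c=False

Verification: With this assignment, all 15 clauses evaluate to true.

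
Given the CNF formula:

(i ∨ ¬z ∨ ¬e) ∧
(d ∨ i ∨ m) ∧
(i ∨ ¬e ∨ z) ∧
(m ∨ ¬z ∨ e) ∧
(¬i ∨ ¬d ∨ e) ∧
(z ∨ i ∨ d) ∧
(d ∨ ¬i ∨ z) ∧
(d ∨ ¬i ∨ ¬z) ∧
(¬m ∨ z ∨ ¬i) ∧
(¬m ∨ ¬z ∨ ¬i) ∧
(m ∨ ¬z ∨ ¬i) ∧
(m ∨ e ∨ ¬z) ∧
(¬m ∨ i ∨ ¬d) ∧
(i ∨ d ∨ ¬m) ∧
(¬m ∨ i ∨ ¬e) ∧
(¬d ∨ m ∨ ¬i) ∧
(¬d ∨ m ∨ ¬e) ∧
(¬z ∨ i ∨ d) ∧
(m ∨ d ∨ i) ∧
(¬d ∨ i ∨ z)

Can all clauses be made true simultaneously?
No

No, the formula is not satisfiable.

No assignment of truth values to the variables can make all 20 clauses true simultaneously.

The formula is UNSAT (unsatisfiable).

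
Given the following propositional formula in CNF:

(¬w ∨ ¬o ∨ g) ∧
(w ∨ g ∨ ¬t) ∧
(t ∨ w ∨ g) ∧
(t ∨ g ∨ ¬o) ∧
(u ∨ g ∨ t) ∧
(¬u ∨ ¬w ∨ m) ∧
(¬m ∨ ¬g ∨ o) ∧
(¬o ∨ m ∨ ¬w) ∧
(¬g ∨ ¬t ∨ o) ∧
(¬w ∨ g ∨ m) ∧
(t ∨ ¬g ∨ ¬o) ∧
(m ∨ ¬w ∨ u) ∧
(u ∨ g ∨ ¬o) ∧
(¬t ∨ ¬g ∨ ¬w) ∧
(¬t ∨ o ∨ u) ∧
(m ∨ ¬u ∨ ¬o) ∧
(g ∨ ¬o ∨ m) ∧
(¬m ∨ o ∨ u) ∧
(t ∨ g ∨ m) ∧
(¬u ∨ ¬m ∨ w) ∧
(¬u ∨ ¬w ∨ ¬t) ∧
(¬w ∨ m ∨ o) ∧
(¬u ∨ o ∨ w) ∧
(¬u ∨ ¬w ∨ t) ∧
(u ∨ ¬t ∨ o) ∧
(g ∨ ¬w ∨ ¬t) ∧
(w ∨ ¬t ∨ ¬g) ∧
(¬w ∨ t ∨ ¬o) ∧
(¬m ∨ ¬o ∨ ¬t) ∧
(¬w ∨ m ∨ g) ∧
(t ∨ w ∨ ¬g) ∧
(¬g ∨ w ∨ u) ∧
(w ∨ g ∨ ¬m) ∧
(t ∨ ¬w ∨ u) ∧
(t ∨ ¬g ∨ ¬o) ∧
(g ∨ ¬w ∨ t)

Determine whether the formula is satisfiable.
No

No, the formula is not satisfiable.

No assignment of truth values to the variables can make all 36 clauses true simultaneously.

The formula is UNSAT (unsatisfiable).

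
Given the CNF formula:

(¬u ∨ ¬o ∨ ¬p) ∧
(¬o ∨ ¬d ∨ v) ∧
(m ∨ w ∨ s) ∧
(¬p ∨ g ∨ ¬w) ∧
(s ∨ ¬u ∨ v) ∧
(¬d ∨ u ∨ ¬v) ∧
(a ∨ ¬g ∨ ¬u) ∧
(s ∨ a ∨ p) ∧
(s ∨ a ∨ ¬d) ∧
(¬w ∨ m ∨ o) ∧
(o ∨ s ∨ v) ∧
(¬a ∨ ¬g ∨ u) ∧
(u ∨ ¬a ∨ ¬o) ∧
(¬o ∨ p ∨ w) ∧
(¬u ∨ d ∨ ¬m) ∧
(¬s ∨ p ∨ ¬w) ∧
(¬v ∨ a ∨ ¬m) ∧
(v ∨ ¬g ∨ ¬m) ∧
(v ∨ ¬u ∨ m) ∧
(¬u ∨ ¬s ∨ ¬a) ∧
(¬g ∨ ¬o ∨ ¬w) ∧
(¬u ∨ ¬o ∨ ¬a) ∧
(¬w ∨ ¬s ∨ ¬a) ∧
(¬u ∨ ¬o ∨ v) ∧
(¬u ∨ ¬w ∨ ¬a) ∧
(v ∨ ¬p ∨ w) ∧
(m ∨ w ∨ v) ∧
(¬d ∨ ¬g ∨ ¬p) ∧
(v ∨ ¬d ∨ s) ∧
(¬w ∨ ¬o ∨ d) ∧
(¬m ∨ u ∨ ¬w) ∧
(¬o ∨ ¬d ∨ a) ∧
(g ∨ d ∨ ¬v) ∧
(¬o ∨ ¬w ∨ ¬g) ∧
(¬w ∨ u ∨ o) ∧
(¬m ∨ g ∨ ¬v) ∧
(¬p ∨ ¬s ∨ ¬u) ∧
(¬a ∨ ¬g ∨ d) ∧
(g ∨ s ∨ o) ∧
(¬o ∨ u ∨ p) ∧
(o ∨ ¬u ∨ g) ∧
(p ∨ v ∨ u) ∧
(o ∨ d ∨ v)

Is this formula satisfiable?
Yes

Yes, the formula is satisfiable.

One satisfying assignment is: m=False, o=True, v=True, a=False, s=True, d=False, w=False, u=False, p=True, g=True

Verification: With this assignment, all 43 clauses evaluate to true.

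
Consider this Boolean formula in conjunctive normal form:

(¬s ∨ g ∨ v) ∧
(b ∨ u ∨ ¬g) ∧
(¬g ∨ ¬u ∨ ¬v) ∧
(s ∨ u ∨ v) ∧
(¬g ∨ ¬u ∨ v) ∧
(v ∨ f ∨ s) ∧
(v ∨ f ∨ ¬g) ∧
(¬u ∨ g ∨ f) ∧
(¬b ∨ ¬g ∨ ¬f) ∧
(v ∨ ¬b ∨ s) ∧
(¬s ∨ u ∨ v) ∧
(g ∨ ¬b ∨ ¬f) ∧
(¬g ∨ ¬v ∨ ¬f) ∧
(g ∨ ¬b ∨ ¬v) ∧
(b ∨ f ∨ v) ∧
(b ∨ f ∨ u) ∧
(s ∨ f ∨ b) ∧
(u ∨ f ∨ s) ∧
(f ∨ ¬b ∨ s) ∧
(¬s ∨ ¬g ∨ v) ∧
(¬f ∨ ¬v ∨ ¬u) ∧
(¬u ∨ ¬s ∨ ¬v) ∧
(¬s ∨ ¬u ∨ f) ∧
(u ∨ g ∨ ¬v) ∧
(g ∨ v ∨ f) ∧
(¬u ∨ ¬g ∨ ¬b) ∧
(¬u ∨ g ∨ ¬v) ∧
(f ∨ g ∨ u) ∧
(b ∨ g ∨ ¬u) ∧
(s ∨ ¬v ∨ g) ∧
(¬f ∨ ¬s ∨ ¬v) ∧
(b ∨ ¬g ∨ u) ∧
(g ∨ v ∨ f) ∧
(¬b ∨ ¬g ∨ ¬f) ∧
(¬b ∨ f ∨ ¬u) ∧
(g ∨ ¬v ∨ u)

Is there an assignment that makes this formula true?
Yes

Yes, the formula is satisfiable.

One satisfying assignment is: b=True, u=False, g=True, s=True, v=True, f=False

Verification: With this assignment, all 36 clauses evaluate to true.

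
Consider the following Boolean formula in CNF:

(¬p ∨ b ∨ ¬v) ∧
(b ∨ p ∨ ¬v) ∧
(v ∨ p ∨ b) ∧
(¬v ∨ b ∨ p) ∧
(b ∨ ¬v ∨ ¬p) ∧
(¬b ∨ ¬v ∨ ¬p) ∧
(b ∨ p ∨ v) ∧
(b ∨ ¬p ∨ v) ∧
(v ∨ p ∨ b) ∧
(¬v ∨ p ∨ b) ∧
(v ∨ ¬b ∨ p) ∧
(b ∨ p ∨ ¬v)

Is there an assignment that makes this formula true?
Yes

Yes, the formula is satisfiable.

One satisfying assignment is: p=False, b=True, v=True

Verification: With this assignment, all 12 clauses evaluate to true.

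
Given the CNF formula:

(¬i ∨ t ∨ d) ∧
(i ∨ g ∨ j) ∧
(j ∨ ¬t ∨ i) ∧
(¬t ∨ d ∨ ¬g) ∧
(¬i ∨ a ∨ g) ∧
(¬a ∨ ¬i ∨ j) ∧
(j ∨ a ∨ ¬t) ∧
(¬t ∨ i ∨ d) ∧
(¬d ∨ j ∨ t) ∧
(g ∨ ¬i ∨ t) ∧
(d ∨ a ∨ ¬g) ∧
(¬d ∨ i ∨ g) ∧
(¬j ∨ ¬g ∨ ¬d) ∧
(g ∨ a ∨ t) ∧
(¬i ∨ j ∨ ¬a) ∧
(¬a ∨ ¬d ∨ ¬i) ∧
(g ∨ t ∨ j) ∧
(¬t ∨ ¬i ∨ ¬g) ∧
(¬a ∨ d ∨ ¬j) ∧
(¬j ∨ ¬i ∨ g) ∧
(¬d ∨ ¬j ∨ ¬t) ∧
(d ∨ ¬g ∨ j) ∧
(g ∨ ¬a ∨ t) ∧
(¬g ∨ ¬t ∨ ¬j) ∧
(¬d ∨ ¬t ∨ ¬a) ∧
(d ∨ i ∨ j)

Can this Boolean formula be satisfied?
No

No, the formula is not satisfiable.

No assignment of truth values to the variables can make all 26 clauses true simultaneously.

The formula is UNSAT (unsatisfiable).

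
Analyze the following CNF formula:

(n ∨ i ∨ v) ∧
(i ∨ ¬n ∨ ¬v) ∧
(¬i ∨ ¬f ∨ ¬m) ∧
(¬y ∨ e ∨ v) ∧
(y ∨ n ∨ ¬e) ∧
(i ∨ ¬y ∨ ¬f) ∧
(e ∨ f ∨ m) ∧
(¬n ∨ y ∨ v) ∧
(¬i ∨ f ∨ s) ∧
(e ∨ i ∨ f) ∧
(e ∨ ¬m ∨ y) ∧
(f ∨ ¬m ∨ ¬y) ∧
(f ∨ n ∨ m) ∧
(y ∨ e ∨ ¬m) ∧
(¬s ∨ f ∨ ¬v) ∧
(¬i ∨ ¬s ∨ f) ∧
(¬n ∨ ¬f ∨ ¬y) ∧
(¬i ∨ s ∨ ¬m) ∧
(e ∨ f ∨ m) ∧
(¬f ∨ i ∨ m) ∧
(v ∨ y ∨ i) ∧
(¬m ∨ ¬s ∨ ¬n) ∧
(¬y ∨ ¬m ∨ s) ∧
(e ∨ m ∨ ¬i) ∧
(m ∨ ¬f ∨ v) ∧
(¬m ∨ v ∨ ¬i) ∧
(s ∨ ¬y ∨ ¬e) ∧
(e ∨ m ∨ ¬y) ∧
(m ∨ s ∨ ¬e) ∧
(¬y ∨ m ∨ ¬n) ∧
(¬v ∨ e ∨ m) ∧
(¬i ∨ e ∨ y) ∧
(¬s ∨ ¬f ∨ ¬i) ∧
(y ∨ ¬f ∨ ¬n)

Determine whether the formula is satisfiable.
No

No, the formula is not satisfiable.

No assignment of truth values to the variables can make all 34 clauses true simultaneously.

The formula is UNSAT (unsatisfiable).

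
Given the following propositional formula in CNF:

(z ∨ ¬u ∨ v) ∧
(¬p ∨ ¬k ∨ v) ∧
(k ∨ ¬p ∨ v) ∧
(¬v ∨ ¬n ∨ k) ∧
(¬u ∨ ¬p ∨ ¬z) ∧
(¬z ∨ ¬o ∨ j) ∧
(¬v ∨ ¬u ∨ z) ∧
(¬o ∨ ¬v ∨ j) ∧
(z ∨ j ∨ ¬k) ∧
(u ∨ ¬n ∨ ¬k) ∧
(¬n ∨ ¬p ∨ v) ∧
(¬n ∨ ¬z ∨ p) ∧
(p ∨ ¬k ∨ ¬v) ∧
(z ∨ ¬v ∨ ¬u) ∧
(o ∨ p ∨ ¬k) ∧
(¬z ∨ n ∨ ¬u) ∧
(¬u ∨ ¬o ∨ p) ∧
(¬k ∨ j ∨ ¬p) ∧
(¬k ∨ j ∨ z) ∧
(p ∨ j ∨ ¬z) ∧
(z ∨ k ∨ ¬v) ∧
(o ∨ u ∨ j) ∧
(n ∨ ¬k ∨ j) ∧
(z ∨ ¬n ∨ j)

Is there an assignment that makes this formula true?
Yes

Yes, the formula is satisfiable.

One satisfying assignment is: n=False, o=False, z=True, j=True, p=False, u=False, k=False, v=True

Verification: With this assignment, all 24 clauses evaluate to true.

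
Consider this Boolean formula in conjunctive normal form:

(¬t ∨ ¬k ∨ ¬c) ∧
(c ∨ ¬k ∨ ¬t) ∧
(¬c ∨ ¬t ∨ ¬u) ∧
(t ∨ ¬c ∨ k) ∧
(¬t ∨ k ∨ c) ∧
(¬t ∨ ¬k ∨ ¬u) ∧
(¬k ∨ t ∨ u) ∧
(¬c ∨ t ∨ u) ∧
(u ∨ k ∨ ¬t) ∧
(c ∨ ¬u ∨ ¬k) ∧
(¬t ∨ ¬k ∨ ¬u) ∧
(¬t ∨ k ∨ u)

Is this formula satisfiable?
Yes

Yes, the formula is satisfiable.

One satisfying assignment is: c=False, k=False, t=False, u=False

Verification: With this assignment, all 12 clauses evaluate to true.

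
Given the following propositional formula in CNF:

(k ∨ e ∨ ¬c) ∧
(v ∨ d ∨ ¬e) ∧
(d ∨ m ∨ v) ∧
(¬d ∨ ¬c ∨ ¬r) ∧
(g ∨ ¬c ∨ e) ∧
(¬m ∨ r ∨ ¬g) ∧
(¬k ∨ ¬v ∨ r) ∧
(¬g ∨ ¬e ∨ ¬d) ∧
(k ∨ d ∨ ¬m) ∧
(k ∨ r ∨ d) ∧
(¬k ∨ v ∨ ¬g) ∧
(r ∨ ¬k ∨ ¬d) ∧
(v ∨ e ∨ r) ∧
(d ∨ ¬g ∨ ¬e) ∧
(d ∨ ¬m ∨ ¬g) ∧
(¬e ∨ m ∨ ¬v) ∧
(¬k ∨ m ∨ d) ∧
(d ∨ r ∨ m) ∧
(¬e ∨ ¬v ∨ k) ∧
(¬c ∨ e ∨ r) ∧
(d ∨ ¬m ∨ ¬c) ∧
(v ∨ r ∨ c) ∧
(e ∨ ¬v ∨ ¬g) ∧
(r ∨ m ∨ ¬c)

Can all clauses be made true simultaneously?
Yes

Yes, the formula is satisfiable.

One satisfying assignment is: v=True, m=False, d=True, k=False, r=False, e=False, c=False, g=False

Verification: With this assignment, all 24 clauses evaluate to true.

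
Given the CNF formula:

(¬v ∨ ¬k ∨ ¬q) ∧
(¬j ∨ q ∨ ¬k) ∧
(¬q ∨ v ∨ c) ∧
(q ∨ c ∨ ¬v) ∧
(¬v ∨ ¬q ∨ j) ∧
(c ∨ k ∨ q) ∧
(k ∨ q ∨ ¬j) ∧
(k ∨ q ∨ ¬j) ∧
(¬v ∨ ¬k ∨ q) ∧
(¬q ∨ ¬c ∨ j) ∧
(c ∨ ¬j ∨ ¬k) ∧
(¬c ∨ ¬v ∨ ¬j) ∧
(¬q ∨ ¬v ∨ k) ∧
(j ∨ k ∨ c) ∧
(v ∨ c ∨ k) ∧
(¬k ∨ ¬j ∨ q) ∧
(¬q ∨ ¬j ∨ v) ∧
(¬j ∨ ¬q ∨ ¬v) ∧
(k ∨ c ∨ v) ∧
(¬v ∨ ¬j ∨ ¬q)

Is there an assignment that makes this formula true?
Yes

Yes, the formula is satisfiable.

One satisfying assignment is: k=True, c=False, j=False, q=False, v=False

Verification: With this assignment, all 20 clauses evaluate to true.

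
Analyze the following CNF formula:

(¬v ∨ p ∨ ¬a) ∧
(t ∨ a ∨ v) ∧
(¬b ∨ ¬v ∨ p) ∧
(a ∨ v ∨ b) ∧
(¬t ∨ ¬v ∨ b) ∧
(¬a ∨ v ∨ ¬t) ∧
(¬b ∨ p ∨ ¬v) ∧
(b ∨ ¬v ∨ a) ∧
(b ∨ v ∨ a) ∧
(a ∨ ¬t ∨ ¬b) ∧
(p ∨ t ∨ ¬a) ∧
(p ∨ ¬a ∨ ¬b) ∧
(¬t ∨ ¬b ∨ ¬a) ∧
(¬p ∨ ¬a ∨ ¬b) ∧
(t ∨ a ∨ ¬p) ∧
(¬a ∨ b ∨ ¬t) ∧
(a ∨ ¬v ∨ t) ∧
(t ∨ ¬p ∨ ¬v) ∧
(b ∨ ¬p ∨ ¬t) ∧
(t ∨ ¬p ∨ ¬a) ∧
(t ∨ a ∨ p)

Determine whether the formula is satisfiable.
No

No, the formula is not satisfiable.

No assignment of truth values to the variables can make all 21 clauses true simultaneously.

The formula is UNSAT (unsatisfiable).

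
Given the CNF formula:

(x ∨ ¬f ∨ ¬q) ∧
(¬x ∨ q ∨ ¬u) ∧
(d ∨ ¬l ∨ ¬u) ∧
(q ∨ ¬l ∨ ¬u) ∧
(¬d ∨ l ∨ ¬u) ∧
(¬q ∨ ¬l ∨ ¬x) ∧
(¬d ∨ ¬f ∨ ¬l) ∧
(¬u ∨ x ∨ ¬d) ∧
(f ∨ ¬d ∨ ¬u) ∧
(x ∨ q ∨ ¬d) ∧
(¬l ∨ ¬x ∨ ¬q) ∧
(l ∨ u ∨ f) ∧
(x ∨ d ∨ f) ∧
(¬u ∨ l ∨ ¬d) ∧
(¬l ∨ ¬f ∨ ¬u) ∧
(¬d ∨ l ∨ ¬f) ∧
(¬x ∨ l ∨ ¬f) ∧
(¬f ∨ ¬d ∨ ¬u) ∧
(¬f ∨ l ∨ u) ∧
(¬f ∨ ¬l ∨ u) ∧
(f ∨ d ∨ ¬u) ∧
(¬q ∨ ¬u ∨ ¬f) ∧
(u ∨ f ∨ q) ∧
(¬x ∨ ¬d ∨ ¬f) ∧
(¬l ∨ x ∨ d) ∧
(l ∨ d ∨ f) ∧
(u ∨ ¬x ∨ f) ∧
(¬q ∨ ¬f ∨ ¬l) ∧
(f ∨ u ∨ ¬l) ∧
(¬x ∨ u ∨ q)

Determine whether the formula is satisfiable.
Yes

Yes, the formula is satisfiable.

One satisfying assignment is: x=False, q=False, u=True, d=False, l=False, f=True

Verification: With this assignment, all 30 clauses evaluate to true.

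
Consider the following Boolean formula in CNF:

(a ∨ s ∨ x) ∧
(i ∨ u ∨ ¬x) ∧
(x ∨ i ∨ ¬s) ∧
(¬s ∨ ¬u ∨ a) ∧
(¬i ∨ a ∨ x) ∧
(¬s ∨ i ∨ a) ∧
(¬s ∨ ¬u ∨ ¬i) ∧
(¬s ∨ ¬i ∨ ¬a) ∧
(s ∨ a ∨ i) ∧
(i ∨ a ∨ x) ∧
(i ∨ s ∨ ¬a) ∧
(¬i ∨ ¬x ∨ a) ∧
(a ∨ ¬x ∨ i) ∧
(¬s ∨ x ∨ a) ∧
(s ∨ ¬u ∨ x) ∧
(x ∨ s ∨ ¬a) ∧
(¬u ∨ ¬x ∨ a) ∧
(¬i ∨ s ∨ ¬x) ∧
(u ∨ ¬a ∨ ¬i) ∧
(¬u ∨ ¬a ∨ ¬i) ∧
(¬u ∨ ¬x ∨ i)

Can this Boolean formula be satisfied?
No

No, the formula is not satisfiable.

No assignment of truth values to the variables can make all 21 clauses true simultaneously.

The formula is UNSAT (unsatisfiable).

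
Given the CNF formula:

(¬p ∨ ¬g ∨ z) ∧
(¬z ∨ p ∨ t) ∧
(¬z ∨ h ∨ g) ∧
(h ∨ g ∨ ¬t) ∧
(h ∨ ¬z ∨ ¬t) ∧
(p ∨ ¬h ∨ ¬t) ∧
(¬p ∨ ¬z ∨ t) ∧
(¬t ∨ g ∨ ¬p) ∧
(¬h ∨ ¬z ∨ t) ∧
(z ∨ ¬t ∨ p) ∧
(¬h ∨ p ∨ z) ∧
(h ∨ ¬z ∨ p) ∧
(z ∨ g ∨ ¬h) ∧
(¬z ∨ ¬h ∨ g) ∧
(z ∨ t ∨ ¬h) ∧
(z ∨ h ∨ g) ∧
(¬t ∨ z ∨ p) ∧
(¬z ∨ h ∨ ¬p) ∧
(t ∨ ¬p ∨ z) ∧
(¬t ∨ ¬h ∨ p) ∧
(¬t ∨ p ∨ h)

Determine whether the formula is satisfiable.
Yes

Yes, the formula is satisfiable.

One satisfying assignment is: t=False, z=False, h=False, g=True, p=False

Verification: With this assignment, all 21 clauses evaluate to true.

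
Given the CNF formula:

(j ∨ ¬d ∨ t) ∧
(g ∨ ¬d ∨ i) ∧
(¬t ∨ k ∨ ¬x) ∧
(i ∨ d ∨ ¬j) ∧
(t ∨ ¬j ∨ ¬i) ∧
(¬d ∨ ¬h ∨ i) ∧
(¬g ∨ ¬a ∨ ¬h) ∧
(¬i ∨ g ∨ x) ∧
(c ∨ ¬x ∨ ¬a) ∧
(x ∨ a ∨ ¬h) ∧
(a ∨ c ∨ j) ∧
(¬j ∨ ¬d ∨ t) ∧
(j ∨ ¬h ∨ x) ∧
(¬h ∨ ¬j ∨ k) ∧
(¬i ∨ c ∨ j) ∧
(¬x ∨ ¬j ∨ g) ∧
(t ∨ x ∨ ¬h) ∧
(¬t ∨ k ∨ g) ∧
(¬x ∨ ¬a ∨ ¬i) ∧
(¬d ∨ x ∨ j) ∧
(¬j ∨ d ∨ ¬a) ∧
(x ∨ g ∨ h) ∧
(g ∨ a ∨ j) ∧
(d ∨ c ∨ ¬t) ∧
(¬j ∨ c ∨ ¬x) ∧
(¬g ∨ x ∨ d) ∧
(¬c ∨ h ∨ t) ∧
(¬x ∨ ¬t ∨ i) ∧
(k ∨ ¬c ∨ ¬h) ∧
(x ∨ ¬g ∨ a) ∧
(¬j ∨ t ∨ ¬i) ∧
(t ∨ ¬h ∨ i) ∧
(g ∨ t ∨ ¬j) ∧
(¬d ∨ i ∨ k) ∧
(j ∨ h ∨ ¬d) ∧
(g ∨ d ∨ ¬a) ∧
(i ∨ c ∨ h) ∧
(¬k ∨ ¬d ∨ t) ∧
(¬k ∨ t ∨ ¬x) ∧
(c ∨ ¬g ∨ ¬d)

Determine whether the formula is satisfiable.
Yes

Yes, the formula is satisfiable.

One satisfying assignment is: g=True, k=True, a=True, j=True, x=False, d=True, i=False, h=False, c=True, t=True

Verification: With this assignment, all 40 clauses evaluate to true.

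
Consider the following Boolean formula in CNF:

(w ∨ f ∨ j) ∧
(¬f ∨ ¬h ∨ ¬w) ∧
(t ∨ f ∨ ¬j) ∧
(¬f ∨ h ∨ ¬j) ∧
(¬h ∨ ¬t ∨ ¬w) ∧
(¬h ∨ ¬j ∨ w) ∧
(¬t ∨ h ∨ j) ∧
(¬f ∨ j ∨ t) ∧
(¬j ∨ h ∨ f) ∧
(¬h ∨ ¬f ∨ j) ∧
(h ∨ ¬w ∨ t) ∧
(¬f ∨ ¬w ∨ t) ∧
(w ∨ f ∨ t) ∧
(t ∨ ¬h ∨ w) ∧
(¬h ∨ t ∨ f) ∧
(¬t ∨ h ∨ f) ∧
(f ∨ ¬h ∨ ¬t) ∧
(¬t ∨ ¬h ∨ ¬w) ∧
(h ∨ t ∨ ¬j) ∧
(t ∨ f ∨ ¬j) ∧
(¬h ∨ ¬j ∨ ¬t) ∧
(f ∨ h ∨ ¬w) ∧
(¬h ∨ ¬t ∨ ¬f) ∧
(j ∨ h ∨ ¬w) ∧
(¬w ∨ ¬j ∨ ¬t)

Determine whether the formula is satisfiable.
No

No, the formula is not satisfiable.

No assignment of truth values to the variables can make all 25 clauses true simultaneously.

The formula is UNSAT (unsatisfiable).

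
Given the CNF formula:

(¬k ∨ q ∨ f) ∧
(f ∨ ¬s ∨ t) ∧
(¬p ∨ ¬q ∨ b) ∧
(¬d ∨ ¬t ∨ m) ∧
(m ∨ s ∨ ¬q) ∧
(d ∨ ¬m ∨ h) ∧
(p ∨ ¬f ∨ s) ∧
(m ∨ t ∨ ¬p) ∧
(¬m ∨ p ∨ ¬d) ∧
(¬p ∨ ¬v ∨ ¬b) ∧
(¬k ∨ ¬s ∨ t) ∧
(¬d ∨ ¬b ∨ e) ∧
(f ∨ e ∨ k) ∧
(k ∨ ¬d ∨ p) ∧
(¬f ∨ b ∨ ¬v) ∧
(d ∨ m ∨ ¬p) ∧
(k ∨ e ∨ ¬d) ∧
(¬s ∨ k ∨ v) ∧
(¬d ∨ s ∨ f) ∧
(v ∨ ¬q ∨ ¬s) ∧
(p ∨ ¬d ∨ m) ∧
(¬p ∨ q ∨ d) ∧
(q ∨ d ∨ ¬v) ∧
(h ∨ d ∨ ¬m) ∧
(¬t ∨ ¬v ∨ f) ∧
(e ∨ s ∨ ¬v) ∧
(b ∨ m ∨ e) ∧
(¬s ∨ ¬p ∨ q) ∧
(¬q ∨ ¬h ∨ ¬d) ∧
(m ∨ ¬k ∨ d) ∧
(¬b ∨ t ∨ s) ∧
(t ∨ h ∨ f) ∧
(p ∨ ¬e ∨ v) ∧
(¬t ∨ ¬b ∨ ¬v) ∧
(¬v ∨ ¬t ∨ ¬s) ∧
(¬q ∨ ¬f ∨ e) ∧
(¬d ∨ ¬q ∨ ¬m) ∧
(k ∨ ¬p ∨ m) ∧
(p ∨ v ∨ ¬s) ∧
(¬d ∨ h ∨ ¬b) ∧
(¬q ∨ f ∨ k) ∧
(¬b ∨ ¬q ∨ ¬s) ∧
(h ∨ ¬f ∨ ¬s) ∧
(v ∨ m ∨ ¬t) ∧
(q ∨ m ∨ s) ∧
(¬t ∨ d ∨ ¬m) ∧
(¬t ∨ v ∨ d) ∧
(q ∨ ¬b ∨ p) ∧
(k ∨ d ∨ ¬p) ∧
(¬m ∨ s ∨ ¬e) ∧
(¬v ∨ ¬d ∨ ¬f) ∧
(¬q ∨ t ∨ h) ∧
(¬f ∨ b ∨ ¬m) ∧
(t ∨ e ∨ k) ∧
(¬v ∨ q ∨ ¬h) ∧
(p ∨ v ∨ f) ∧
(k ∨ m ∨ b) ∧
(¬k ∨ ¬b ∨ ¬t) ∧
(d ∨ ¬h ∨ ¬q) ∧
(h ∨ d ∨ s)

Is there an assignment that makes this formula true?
No

No, the formula is not satisfiable.

No assignment of truth values to the variables can make all 60 clauses true simultaneously.

The formula is UNSAT (unsatisfiable).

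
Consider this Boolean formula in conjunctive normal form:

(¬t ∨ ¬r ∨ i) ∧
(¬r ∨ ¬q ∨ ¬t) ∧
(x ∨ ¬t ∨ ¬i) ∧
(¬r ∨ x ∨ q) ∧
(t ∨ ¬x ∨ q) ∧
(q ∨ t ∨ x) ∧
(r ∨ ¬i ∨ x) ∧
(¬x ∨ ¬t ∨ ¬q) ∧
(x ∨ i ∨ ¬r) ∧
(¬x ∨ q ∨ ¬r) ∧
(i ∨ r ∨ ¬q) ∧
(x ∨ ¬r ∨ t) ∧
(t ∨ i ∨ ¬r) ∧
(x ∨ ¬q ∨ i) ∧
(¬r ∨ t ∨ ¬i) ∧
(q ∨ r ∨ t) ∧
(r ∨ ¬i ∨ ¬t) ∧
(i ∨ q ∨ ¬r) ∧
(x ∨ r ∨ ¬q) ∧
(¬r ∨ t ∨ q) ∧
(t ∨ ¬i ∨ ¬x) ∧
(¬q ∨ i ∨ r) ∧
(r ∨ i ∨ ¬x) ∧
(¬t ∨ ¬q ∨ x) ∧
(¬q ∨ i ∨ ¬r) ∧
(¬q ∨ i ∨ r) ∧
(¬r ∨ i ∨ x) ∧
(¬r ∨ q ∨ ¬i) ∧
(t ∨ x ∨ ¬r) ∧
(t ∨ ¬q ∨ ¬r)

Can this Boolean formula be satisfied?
Yes

Yes, the formula is satisfiable.

One satisfying assignment is: x=False, t=True, i=False, r=False, q=False

Verification: With this assignment, all 30 clauses evaluate to true.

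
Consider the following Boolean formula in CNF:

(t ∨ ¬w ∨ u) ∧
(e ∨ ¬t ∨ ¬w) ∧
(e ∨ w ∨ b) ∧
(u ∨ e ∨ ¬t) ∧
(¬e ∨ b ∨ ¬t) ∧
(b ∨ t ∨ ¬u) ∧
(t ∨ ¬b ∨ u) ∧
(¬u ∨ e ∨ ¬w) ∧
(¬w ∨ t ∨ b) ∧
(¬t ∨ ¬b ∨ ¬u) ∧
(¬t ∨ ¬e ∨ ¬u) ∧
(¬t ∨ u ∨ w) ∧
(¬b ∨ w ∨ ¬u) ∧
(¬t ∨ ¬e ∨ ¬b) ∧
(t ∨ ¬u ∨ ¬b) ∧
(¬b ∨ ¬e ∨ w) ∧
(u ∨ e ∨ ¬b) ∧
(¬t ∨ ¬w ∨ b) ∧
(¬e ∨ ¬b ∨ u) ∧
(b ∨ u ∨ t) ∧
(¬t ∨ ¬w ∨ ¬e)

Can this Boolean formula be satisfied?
No

No, the formula is not satisfiable.

No assignment of truth values to the variables can make all 21 clauses true simultaneously.

The formula is UNSAT (unsatisfiable).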